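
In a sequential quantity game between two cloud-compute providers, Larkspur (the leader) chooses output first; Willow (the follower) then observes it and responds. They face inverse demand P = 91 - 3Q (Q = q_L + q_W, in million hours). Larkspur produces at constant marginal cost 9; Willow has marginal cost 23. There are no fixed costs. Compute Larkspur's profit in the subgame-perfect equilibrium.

384

The follower Willow best-responds to any q_L: π_W = (91 - 3Q)q_W - 23q_W.
Follower FOC: 68 - 3q_L - 6q_W = 0, so q_W(q_L) = (68 - 3q_L)/6.
Larkspur substitutes q_W(q_L) into its own profit: π_L = q_L(91 - 3q_L - (68 - 3q_L)/2) - 9q_L = (57 - (3/2)q_L)q_L - 9q_L.
The leader's first-order condition 48 - 3q_L = 0 yields q_L = 16.
Then q_W = (68 - 3·16)/6 = 10/3.
Price P = 91 - 3·(58/3) = 33.
Larkspur's profit: (33 - 9)·16 = 384.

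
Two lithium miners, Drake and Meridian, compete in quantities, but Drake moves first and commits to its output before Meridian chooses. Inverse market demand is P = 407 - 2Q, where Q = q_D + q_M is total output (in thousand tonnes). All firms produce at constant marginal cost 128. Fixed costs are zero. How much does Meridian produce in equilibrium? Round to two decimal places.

Solve by backward induction. Given q_D, the follower Meridian maximises π_M = (407 - 2q_D - 2q_M)q_M - 128q_M.
Setting the follower's marginal profit to zero, 279 - 2q_D - 4q_M = 0, i.e. q_M = (279 - 2q_D)/4.
The leader anticipates this reaction. Substituting into P = 407 - 2Q gives P = 535/2 - q_D, so π_D = (535/2 - q_D)q_D - 128q_D.
Maximising: ∂π_D/∂q_D = 279/2 - 2q_D = 0, giving q_D = 279/4.
Then q_M = (279 - 2·(279/4))/4 = 279/8.

34.88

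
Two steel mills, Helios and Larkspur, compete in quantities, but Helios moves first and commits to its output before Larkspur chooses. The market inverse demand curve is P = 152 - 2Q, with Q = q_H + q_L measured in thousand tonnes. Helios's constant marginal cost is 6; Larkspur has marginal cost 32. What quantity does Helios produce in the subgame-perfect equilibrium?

Solve by backward induction. Given q_H, the follower Larkspur maximises π_L = (152 - 2q_H - 2q_L)q_L - 32q_L.
Setting the follower's marginal profit to zero, 120 - 2q_H - 4q_L = 0, i.e. q_L = (120 - 2q_H)/4.
The leader anticipates this reaction. Substituting into P = 152 - 2Q gives P = 92 - q_H, so π_H = (92 - q_H)q_H - 6q_H.
Leader FOC: 86 - 2q_H = 0, so q_H = 43.
Then q_L = (120 - 2·43)/4 = 17/2.

43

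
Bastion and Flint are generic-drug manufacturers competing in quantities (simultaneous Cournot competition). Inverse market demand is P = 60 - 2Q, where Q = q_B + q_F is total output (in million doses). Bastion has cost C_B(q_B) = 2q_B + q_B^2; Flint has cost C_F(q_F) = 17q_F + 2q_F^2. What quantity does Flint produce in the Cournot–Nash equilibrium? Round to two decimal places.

Bastion's profit: π_B = (60 - 2Q)q_B - (2q_B + q_B²). Setting ∂π_B/∂q_B = 0: 58 - 6q_B - 2(q_F) = 0.
Flint's profit: π_F = (60 - 2Q)q_F - (17q_F + 2q_F²). Setting ∂π_F/∂q_F = 0: 43 - 8q_F - 2(q_B) = 0.
So q_B = (58 - 2q_F)/6 and q_F = (43 - 2q_B)/8.
Solving the pair: q_B = 189/22, q_F = 71/22.

3.23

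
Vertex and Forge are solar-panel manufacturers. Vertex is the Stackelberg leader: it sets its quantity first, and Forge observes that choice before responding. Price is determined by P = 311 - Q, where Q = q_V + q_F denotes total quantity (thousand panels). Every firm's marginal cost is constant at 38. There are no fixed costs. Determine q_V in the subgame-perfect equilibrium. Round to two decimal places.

136.50

The follower Forge best-responds to any q_V: π_F = (311 - Q)q_F - 38q_F.
Follower FOC: 273 - q_V - 2q_F = 0, so q_F(q_V) = (273 - q_V)/2.
The leader anticipates this reaction. Substituting into P = 311 - Q gives P = 349/2 - (1/2)q_V, so π_V = (349/2 - (1/2)q_V)q_V - 38q_V.
Maximising: ∂π_V/∂q_V = 273/2 - q_V = 0, giving q_V = 273/2.
Then q_F = (273 - 273/2)/2 = 273/4.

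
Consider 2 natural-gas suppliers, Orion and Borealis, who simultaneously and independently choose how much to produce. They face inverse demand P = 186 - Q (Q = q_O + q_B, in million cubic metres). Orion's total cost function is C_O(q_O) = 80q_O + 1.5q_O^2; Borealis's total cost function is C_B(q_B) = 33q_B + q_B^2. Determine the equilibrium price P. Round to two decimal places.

137.05

Orion's profit: π_O = (186 - Q)q_O - (80q_O + (3/2)q_O²). Setting ∂π_O/∂q_O = 0: 106 - 5q_O - (q_B) = 0.
Borealis's profit: π_B = (186 - Q)q_B - (33q_B + q_B²). Setting ∂π_B/∂q_B = 0: 153 - 4q_B - (q_O) = 0.
So q_O = (106 - q_B)/5 and q_B = (153 - q_O)/4.
Solving the pair: q_O = 271/19, q_B = 659/19.
Total output Q = 930/19, so price P = 186 - 930/19 = 137.0526.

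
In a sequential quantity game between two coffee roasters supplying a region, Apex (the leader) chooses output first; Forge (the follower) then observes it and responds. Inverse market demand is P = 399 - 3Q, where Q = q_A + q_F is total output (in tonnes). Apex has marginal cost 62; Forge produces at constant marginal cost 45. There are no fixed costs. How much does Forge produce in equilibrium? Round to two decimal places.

Solve by backward induction. Given q_A, the follower Forge maximises π_F = (399 - 3q_A - 3q_F)q_F - 45q_F.
Follower FOC: 354 - 3q_A - 6q_F = 0, so q_F(q_A) = (354 - 3q_A)/6.
Apex substitutes q_F(q_A) into its own profit: π_A = q_A(399 - 3q_A - (354 - 3q_A)/2) - 62q_A = (222 - (3/2)q_A)q_A - 62q_A.
Leader FOC: 160 - 3q_A = 0, so q_A = 160/3.
Then q_F = (354 - 3·(160/3))/6 = 97/3.

32.33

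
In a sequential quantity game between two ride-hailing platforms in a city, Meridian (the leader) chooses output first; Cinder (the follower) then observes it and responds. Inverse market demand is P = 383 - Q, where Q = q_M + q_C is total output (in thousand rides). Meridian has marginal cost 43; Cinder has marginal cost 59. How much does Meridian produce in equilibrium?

178

The follower Cinder best-responds to any q_M: π_C = (383 - Q)q_C - 59q_C.
∂π_C/∂q_C = 324 - q_M - 2q_C = 0 gives the reaction function q_C = (324 - q_M)/2.
Meridian substitutes q_C(q_M) into its own profit: π_M = q_M(383 - q_M - (324 - q_M)/2) - 43q_M = (221 - (1/2)q_M)q_M - 43q_M.
Leader FOC: 178 - q_M = 0, so q_M = 178.
Then q_C = (324 - 178)/2 = 73.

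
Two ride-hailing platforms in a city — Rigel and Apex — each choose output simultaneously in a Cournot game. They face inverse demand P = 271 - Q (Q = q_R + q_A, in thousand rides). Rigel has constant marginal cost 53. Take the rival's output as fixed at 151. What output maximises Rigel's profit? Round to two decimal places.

33.50

With the rival's output fixed at 151, Rigel's profit is π_R = (271 - 151 - q_R)q_R - (53q_R) = (120 - q_R)q_R - (53q_R).
∂π_R/∂q_R = 67 - 2q_R = 0, so q_R = 67/2.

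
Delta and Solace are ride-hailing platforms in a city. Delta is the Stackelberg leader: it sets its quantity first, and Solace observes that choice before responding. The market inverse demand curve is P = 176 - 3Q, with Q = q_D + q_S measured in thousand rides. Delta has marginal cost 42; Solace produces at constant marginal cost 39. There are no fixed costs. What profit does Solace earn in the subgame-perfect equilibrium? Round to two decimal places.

426.02

The follower Solace best-responds to any q_D: π_S = (176 - 3Q)q_S - 39q_S.
∂π_S/∂q_S = 137 - 3q_D - 6q_S = 0 gives the reaction function q_S = (137 - 3q_D)/6.
Delta substitutes q_S(q_D) into its own profit: π_D = q_D(176 - 3q_D - (137 - 3q_D)/2) - 42q_D = (215/2 - (3/2)q_D)q_D - 42q_D.
Leader FOC: 131/2 - 3q_D = 0, so q_D = 131/6.
Then q_S = (137 - 3·(131/6))/6 = 143/12.
Price P = 176 - 3·(135/4) = 299/4.
Solace's profit: (299/4 - 39)·(143/12) = 426.0208.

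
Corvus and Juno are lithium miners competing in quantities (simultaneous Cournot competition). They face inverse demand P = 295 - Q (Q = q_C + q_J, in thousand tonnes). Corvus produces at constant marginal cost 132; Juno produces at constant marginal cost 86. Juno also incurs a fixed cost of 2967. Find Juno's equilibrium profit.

Corvus's profit: π_C = (295 - Q)q_C - (132q_C). Setting ∂π_C/∂q_C = 0: 163 - 2q_C - (q_J) = 0.
Juno's first-order condition: 209 - 2q_J - (q_C) = 0.
Rearranging gives the reaction functions q_C = (163 - q_J)/2 and q_J = (209 - q_C)/2.
Substituting one into the other gives q_C = 39 and q_J = 85.
Price P = 295 - 124 = 171.
Juno's profit: (171 - 86)·85 - 2967 = 4258.

4258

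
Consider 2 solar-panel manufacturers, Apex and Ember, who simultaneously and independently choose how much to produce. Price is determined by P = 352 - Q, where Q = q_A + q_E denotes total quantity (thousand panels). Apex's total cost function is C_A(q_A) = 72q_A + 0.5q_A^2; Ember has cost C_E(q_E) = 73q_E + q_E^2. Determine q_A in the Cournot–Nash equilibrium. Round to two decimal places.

76.45

Apex's profit: π_A = (352 - Q)q_A - (72q_A + (1/2)q_A²). Setting ∂π_A/∂q_A = 0: 280 - 3q_A - (q_E) = 0.
Ember's profit: π_E = (352 - Q)q_E - (73q_E + q_E²). Setting ∂π_E/∂q_E = 0: 279 - 4q_E - (q_A) = 0.
So q_A = (280 - q_E)/3 and q_E = (279 - q_A)/4.
Solving the pair: q_A = 841/11, q_E = 557/11.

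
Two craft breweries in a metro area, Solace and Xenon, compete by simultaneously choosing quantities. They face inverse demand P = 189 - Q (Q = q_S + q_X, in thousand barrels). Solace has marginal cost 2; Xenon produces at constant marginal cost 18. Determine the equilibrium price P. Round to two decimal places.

69.67

Solace's profit: π_S = (189 - Q)q_S - (2q_S). Setting ∂π_S/∂q_S = 0: 187 - 2q_S - (q_X) = 0.
Xenon's profit: π_X = (189 - Q)q_X - (18q_X). Setting ∂π_X/∂q_X = 0: 171 - 2q_X - (q_S) = 0.
Best responses: q_S = (187 - q_X)/2, q_X = (171 - q_S)/2.
Substituting one into the other gives q_S = 203/3 and q_X = 155/3.
Total output Q = 358/3, so price P = 189 - 358/3 = 209/3.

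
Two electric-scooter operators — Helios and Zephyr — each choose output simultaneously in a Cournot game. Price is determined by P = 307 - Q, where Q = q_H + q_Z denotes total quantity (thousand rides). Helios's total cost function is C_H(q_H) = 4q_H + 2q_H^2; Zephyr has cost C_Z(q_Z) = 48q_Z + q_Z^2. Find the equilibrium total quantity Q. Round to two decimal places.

Helios's profit: π_H = (307 - Q)q_H - (4q_H + 2q_H²). Setting ∂π_H/∂q_H = 0: 303 - 6q_H - (q_Z) = 0.
Zephyr's first-order condition: 259 - 4q_Z - (q_H) = 0.
So q_H = (303 - q_Z)/6 and q_Z = (259 - q_H)/4.
Solving the pair: q_H = 953/23, q_Z = 1251/23.
Total output Q = 953/23 + 1251/23 = 95.8261.

95.83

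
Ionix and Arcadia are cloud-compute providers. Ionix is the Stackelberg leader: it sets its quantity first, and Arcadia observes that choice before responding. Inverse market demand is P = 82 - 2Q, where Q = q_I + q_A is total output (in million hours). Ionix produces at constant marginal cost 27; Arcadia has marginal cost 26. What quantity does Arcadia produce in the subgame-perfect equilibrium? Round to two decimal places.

7.25

The follower Arcadia best-responds to any q_I: π_A = (82 - 2Q)q_A - 26q_A.
∂π_A/∂q_A = 56 - 2q_I - 4q_A = 0 gives the reaction function q_A = (56 - 2q_I)/4.
The leader anticipates this reaction. Substituting into P = 82 - 2Q gives P = 54 - q_I, so π_I = (54 - q_I)q_I - 27q_I.
Maximising: ∂π_I/∂q_I = 27 - 2q_I = 0, giving q_I = 27/2.
Then q_A = (56 - 2·(27/2))/4 = 29/4.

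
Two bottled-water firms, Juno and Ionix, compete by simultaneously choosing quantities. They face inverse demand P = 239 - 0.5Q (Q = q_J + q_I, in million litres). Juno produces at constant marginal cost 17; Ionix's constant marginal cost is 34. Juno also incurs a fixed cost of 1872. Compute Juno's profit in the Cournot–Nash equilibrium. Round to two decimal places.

10821.56

Juno's profit: π_J = (239 - 0.5Q)q_J - (17q_J). Setting ∂π_J/∂q_J = 0: 222 - q_J - (1/2)(q_I) = 0.
Ionix's profit: π_I = (239 - 0.5Q)q_I - (34q_I). Setting ∂π_I/∂q_I = 0: 205 - q_I - (1/2)(q_J) = 0.
Best responses: q_J = (222 - (1/2)q_I), q_I = (205 - (1/2)q_J).
Solving the pair: q_J = 478/3, q_I = 376/3.
Price P = 239 - (1/2)·(854/3) = 290/3.
Juno's profit: (290/3 - 17)·(478/3) - 1872 = 10821.5556.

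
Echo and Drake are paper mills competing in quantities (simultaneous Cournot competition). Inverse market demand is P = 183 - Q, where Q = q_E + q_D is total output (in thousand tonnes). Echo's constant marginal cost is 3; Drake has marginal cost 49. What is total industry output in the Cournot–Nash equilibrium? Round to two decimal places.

104.67

Echo's profit: π_E = (183 - Q)q_E - (3q_E). Setting ∂π_E/∂q_E = 0: 180 - 2q_E - (q_D) = 0.
Drake's first-order condition: 134 - 2q_D - (q_E) = 0.
Rearranging gives the reaction functions q_E = (180 - q_D)/2 and q_D = (134 - q_E)/2.
Substituting one into the other gives q_E = 226/3 and q_D = 88/3.
Total output Q = 226/3 + 88/3 = 314/3.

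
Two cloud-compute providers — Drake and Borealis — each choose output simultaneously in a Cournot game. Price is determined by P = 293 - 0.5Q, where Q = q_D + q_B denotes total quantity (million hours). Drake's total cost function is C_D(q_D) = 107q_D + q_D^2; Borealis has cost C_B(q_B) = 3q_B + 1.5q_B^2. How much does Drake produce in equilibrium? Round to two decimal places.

Drake's profit: π_D = (293 - 0.5Q)q_D - (107q_D + q_D²). Setting ∂π_D/∂q_D = 0: 186 - 3q_D - (1/2)(q_B) = 0.
Borealis's profit: π_B = (293 - 0.5Q)q_B - (3q_B + (3/2)q_B²). Setting ∂π_B/∂q_B = 0: 290 - 4q_B - (1/2)(q_D) = 0.
Best responses: q_D = (186 - (1/2)q_B)/3, q_B = (290 - (1/2)q_D)/4.
Solving the pair: q_D = 50.9787, q_B = 66.1277.

50.98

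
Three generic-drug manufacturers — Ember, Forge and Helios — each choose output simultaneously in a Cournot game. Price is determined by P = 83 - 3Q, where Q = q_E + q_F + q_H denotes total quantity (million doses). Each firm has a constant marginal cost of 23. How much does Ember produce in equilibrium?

A representative firm's profit is π_i = q_i(83 - 3Q) - 23q_i.
Setting ∂π_i/∂q_i = 0 with rivals' quantities fixed: 60 - 6q_i - 3·Σ_{j≠i} q_j = 0.
By symmetry each firm produces the same amount; substituting Σ_{j≠i} q_j = 2q_i yields q_i = 60/12 = 5.

5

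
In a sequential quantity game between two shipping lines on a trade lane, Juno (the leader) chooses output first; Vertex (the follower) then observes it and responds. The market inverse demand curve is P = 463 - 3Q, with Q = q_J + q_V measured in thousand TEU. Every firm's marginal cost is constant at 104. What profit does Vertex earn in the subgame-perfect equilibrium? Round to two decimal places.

Solve by backward induction. Given q_J, the follower Vertex maximises π_V = (463 - 3q_J - 3q_V)q_V - 104q_V.
Follower FOC: 359 - 3q_J - 6q_V = 0, so q_V(q_J) = (359 - 3q_J)/6.
Juno substitutes q_V(q_J) into its own profit: π_J = q_J(463 - 3q_J - (359 - 3q_J)/2) - 104q_J = (567/2 - (3/2)q_J)q_J - 104q_J.
Leader FOC: 359/2 - 3q_J = 0, so q_J = 359/6.
Then q_V = (359 - 3·(359/6))/6 = 359/12.
Price P = 463 - 3·(359/4) = 775/4.
Vertex's profit: (775/4 - 104)·(359/12) = 2685.0208.

2685.02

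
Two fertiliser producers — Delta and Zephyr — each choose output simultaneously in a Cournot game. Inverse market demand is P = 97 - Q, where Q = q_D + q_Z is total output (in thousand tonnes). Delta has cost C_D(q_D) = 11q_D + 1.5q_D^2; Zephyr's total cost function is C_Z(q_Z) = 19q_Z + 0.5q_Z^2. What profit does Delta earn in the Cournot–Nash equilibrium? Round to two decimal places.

413.27

Delta's profit: π_D = (97 - Q)q_D - (11q_D + (3/2)q_D²). Setting ∂π_D/∂q_D = 0: 86 - 5q_D - (q_Z) = 0.
Zephyr's first-order condition: 78 - 3q_Z - (q_D) = 0.
So q_D = (86 - q_Z)/5 and q_Z = (78 - q_D)/3.
Solving the pair: q_D = 90/7, q_Z = 152/7.
Price P = 97 - 242/7 = 437/7.
Delta's profit: (437/7)·(90/7) - 11·(90/7) - (3/2)(90/7)² = 413.2653.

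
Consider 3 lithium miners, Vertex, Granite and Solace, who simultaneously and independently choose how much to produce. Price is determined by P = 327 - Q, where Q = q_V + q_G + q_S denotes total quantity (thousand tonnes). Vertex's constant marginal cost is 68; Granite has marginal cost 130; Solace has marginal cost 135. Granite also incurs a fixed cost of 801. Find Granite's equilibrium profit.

Vertex's profit: π_V = (327 - Q)q_V - (68q_V). Setting ∂π_V/∂q_V = 0: 259 - 2q_V - (q_G + q_S) = 0.
Granite's profit: π_G = (327 - Q)q_G - (130q_G). Setting ∂π_G/∂q_G = 0: 197 - 2q_G - (q_V + q_S) = 0.
Solace's first-order condition: 192 - 2q_S - (q_V + q_G) = 0.
Adding the 3 conditions: 648 − 2Q − 2Q = 0, i.e. Q = 162.
Back-substituting: q_V = (259 − 162) = 97, q_G = (197 − 162) = 35, q_S = (192 − 162) = 30.
Price P = 327 - 162 = 165.
Granite's profit: (165 - 130)·35 - 801 = 424.

424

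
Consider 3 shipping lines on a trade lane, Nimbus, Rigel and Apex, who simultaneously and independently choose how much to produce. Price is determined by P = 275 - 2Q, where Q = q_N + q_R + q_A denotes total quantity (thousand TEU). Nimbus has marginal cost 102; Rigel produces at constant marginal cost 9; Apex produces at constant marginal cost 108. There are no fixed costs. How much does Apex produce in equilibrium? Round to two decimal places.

Nimbus's profit: π_N = (275 - 2Q)q_N - (102q_N). Setting ∂π_N/∂q_N = 0: 173 - 4q_N - 2(q_R + q_A) = 0.
Rigel's profit: π_R = (275 - 2Q)q_R - (9q_R). Setting ∂π_R/∂q_R = 0: 266 - 4q_R - 2(q_N + q_A) = 0.
Apex's first-order condition: 167 - 4q_A - 2(q_N + q_R) = 0.
Summing all 3 equations gives 606 − 8Q = 0, hence Q = 303/4.
Back-substituting: q_N = (173 − 303/2)/2 = 43/4, q_R = (266 − 303/2)/2 = 229/4, q_A = (167 − 303/2)/2 = 31/4.

7.75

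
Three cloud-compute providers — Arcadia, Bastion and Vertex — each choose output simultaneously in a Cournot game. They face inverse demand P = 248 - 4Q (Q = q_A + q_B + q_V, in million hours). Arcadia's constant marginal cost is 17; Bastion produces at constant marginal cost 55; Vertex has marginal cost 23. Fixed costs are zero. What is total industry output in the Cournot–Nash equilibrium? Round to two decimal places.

40.56

Arcadia's profit: π_A = (248 - 4Q)q_A - (17q_A). Setting ∂π_A/∂q_A = 0: 231 - 8q_A - 4(q_B + q_V) = 0.
Bastion's profit: π_B = (248 - 4Q)q_B - (55q_B). Setting ∂π_B/∂q_B = 0: 193 - 8q_B - 4(q_A + q_V) = 0.
Vertex's profit: π_V = (248 - 4Q)q_V - (23q_V). Setting ∂π_V/∂q_V = 0: 225 - 8q_V - 4(q_A + q_B) = 0.
Adding the 3 first-order conditions: 649 − 16Q = 0, so Q = 649/16.
Back-substituting: q_A = (231 − 649/4)/4 = 275/16, q_B = (193 − 649/4)/4 = 123/16, q_V = (225 − 649/4)/4 = 251/16.
Total output Q = 275/16 + 123/16 + 251/16 = 649/16.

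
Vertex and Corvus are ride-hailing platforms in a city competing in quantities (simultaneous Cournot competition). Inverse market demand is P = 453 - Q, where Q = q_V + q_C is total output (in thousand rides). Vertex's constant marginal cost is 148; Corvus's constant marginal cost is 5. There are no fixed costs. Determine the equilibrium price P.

Vertex's profit: π_V = (453 - Q)q_V - (148q_V). Setting ∂π_V/∂q_V = 0: 305 - 2q_V - (q_C) = 0.
Corvus's first-order condition: 448 - 2q_C - (q_V) = 0.
Best responses: q_V = (305 - q_C)/2, q_C = (448 - q_V)/2.
Solving the pair: q_V = 54, q_C = 197.
Total output Q = 251, so price P = 453 - 251 = 202.

202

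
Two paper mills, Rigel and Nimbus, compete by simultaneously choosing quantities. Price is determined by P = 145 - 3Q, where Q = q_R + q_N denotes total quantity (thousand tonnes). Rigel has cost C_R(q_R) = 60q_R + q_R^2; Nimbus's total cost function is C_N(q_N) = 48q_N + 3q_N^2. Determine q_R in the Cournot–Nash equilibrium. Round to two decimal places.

Rigel's profit: π_R = (145 - 3Q)q_R - (60q_R + q_R²). Setting ∂π_R/∂q_R = 0: 85 - 8q_R - 3(q_N) = 0.
Nimbus's first-order condition: 97 - 12q_N - 3(q_R) = 0.
Best responses: q_R = (85 - 3q_N)/8, q_N = (97 - 3q_R)/12.
Solving the pair: q_R = 243/29, q_N = 521/87.

8.38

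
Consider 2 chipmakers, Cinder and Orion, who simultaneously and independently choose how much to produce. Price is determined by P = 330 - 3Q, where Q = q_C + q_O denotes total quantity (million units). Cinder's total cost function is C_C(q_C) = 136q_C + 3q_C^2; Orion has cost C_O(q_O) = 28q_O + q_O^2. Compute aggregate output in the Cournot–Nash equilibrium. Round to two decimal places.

42.39

Cinder's profit: π_C = (330 - 3Q)q_C - (136q_C + 3q_C²). Setting ∂π_C/∂q_C = 0: 194 - 12q_C - 3(q_O) = 0.
Orion's profit: π_O = (330 - 3Q)q_O - (28q_O + q_O²). Setting ∂π_O/∂q_O = 0: 302 - 8q_O - 3(q_C) = 0.
Rearranging gives the reaction functions q_C = (194 - 3q_O)/12 and q_O = (302 - 3q_C)/8.
Solving the pair: q_C = 646/87, q_O = 1014/29.
Total output Q = 646/87 + 1014/29 = 42.3908.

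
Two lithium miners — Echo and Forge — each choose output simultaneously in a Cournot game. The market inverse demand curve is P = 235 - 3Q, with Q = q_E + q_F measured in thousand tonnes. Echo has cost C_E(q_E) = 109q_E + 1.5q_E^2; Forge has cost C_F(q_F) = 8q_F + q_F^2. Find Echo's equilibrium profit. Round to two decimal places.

121.23

Echo's profit: π_E = (235 - 3Q)q_E - (109q_E + (3/2)q_E²). Setting ∂π_E/∂q_E = 0: 126 - 9q_E - 3(q_F) = 0.
Forge's profit: π_F = (235 - 3Q)q_F - (8q_F + q_F²). Setting ∂π_F/∂q_F = 0: 227 - 8q_F - 3(q_E) = 0.
Rearranging gives the reaction functions q_E = (126 - 3q_F)/9 and q_F = (227 - 3q_E)/8.
Substituting one into the other gives q_E = 109/21 and q_F = 185/7.
Price P = 235 - 3·(664/21) = 981/7.
Echo's profit: (981/7)·(109/21) - 109·(109/21) - (3/2)(109/21)² = 121.2347.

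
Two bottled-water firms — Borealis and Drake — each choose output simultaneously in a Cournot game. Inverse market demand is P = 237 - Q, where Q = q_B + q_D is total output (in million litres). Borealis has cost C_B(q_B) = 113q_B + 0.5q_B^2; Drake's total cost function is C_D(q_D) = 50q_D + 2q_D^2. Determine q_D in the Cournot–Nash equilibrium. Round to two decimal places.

25.71

Borealis's profit: π_B = (237 - Q)q_B - (113q_B + (1/2)q_B²). Setting ∂π_B/∂q_B = 0: 124 - 3q_B - (q_D) = 0.
Drake's first-order condition: 187 - 6q_D - (q_B) = 0.
Rearranging gives the reaction functions q_B = (124 - q_D)/3 and q_D = (187 - q_B)/6.
Substituting one into the other gives q_B = 557/17 and q_D = 437/17.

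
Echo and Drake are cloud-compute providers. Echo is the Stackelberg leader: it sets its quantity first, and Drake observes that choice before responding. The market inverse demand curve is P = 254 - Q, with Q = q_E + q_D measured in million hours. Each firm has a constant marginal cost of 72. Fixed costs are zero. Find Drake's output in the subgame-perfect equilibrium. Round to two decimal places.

45.50

Solve by backward induction. Given q_E, the follower Drake maximises π_D = (254 - q_E - q_D)q_D - 72q_D.
Follower FOC: 182 - q_E - 2q_D = 0, so q_D(q_E) = (182 - q_E)/2.
Echo substitutes q_D(q_E) into its own profit: π_E = q_E(254 - q_E - (182 - q_E)/2) - 72q_E = (163 - (1/2)q_E)q_E - 72q_E.
Leader FOC: 91 - q_E = 0, so q_E = 91.
Then q_D = (182 - 91)/2 = 91/2.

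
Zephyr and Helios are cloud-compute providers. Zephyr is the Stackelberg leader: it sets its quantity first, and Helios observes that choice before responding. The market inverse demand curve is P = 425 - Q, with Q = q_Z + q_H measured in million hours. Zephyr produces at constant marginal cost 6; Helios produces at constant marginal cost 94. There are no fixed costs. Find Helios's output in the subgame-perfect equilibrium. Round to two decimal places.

The follower Helios best-responds to any q_Z: π_H = (425 - Q)q_H - 94q_H.
∂π_H/∂q_H = 331 - q_Z - 2q_H = 0 gives the reaction function q_H = (331 - q_Z)/2.
Zephyr substitutes q_H(q_Z) into its own profit: π_Z = q_Z(425 - q_Z - (331 - q_Z)/2) - 6q_Z = (519/2 - (1/2)q_Z)q_Z - 6q_Z.
Maximising: ∂π_Z/∂q_Z = 507/2 - q_Z = 0, giving q_Z = 507/2.
Then q_H = (331 - 507/2)/2 = 155/4.

38.75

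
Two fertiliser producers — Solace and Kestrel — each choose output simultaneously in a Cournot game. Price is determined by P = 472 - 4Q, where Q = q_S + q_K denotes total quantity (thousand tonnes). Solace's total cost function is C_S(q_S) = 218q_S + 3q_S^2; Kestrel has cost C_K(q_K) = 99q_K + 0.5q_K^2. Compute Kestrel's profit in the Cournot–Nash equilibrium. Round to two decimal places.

Solace's profit: π_S = (472 - 4Q)q_S - (218q_S + 3q_S²). Setting ∂π_S/∂q_S = 0: 254 - 14q_S - 4(q_K) = 0.
Kestrel's first-order condition: 373 - 9q_K - 4(q_S) = 0.
Rearranging gives the reaction functions q_S = (254 - 4q_K)/14 and q_K = (373 - 4q_S)/9.
Solving the pair: q_S = 397/55, q_K = 38.2364.
Price P = 472 - 4·(500/11) = 290.1818.
Kestrel's profit: 290.1818·38.2364 - 99·38.2364 - (1/2)·38.2364² = 6579.0878.

6579.09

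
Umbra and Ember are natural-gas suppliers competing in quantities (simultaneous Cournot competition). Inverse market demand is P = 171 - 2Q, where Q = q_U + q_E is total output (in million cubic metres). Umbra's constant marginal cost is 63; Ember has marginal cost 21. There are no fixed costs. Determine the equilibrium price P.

Umbra's profit: π_U = (171 - 2Q)q_U - (63q_U). Setting ∂π_U/∂q_U = 0: 108 - 4q_U - 2(q_E) = 0.
Ember's profit: π_E = (171 - 2Q)q_E - (21q_E). Setting ∂π_E/∂q_E = 0: 150 - 4q_E - 2(q_U) = 0.
Best responses: q_U = (108 - 2q_E)/4, q_E = (150 - 2q_U)/4.
Substituting one into the other gives q_U = 11 and q_E = 32.
Total output Q = 43, so price P = 171 - 2·43 = 85.

85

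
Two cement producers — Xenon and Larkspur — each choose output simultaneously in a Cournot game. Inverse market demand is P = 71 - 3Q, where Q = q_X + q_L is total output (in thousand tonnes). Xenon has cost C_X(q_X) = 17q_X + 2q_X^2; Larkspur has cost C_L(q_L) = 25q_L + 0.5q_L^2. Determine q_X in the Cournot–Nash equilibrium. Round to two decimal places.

Xenon's profit: π_X = (71 - 3Q)q_X - (17q_X + 2q_X²). Setting ∂π_X/∂q_X = 0: 54 - 10q_X - 3(q_L) = 0.
Larkspur's profit: π_L = (71 - 3Q)q_L - (25q_L + (1/2)q_L²). Setting ∂π_L/∂q_L = 0: 46 - 7q_L - 3(q_X) = 0.
Best responses: q_X = (54 - 3q_L)/10, q_L = (46 - 3q_X)/7.
Substituting one into the other gives q_X = 240/61 and q_L = 298/61.

3.93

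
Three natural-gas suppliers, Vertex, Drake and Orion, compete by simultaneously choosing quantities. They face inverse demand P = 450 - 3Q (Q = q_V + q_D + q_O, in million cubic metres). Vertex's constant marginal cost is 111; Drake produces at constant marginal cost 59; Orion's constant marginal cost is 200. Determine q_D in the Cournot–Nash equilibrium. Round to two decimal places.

48.67

Vertex's profit: π_V = (450 - 3Q)q_V - (111q_V). Setting ∂π_V/∂q_V = 0: 339 - 6q_V - 3(q_D + q_O) = 0.
Drake's first-order condition: 391 - 6q_D - 3(q_V + q_O) = 0.
Orion's first-order condition: 250 - 6q_O - 3(q_V + q_D) = 0.
Summing all 3 equations gives 980 − 12Q = 0, hence Q = 245/3.
Back-substituting: q_V = (339 − 245)/3 = 94/3, q_D = (391 − 245)/3 = 146/3, q_O = (250 − 245)/3 = 5/3.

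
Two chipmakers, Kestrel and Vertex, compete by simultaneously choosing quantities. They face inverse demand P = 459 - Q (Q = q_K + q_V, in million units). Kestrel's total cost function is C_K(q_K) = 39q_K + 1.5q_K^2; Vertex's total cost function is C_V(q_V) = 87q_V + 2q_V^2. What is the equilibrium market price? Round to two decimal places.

335.28

Kestrel's profit: π_K = (459 - Q)q_K - (39q_K + (3/2)q_K²). Setting ∂π_K/∂q_K = 0: 420 - 5q_K - (q_V) = 0.
Vertex's profit: π_V = (459 - Q)q_V - (87q_V + 2q_V²). Setting ∂π_V/∂q_V = 0: 372 - 6q_V - (q_K) = 0.
Rearranging gives the reaction functions q_K = (420 - q_V)/5 and q_V = (372 - q_K)/6.
Substituting one into the other gives q_K = 74.0690 and q_V = 1440/29.
Total output Q = 123.7241, so price P = 459 - 123.7241 = 335.2759.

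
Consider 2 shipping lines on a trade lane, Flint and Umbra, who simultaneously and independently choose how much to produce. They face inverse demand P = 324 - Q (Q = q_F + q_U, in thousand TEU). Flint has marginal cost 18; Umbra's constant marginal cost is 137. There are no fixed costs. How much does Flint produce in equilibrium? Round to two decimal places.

Flint's profit: π_F = (324 - Q)q_F - (18q_F). Setting ∂π_F/∂q_F = 0: 306 - 2q_F - (q_U) = 0.
Umbra's profit: π_U = (324 - Q)q_U - (137q_U). Setting ∂π_U/∂q_U = 0: 187 - 2q_U - (q_F) = 0.
Best responses: q_F = (306 - q_U)/2, q_U = (187 - q_F)/2.
Solving the pair: q_F = 425/3, q_U = 68/3.

141.67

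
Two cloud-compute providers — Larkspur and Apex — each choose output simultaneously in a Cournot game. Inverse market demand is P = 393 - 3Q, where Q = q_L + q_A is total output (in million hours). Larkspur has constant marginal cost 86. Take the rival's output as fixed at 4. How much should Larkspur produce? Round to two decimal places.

With the rival's output fixed at 4, Larkspur's profit is π_L = (393 - 3·4 - 3q_L)q_L - (86q_L) = (381 - 3q_L)q_L - (86q_L).
∂π_L/∂q_L = 295 - 6q_L = 0, so q_L = 295/6.

49.17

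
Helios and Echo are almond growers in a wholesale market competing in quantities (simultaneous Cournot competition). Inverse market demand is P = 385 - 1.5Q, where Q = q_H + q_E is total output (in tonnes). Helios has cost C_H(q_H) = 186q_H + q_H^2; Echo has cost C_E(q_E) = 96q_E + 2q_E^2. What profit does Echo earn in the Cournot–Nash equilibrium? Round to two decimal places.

4289.37

Helios's profit: π_H = (385 - 1.5Q)q_H - (186q_H + q_H²). Setting ∂π_H/∂q_H = 0: 199 - 5q_H - (3/2)(q_E) = 0.
Echo's profit: π_E = (385 - 1.5Q)q_E - (96q_E + 2q_E²). Setting ∂π_E/∂q_E = 0: 289 - 7q_E - (3/2)(q_H) = 0.
Best responses: q_H = (199 - (3/2)q_E)/5, q_E = (289 - (3/2)q_H)/7.
Solving the pair: q_H = 29.2977, q_E = 35.0076.
Price P = 385 - (3/2)·64.3053 = 288.5420.
Echo's profit: 288.5420·35.0076 - 96·35.0076 - 2·35.0076² = 4289.3704.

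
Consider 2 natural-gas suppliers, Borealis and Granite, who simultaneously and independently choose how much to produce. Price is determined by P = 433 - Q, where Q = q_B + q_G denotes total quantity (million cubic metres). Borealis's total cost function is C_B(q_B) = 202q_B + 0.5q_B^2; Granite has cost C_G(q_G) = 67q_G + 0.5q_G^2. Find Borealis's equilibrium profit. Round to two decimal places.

2506.15

Borealis's profit: π_B = (433 - Q)q_B - (202q_B + (1/2)q_B²). Setting ∂π_B/∂q_B = 0: 231 - 3q_B - (q_G) = 0.
Granite's profit: π_G = (433 - Q)q_G - (67q_G + (1/2)q_G²). Setting ∂π_G/∂q_G = 0: 366 - 3q_G - (q_B) = 0.
Rearranging gives the reaction functions q_B = (231 - q_G)/3 and q_G = (366 - q_B)/3.
Substituting one into the other gives q_B = 327/8 and q_G = 867/8.
Price P = 433 - 597/4 = 1135/4.
Borealis's profit: (1135/4)·(327/8) - 202·(327/8) - (1/2)(327/8)² = 2506.1484.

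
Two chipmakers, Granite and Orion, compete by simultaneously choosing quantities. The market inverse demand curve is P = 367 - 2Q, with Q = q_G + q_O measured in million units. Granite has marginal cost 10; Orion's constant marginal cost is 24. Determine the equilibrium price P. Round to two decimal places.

133.67

Granite's profit: π_G = (367 - 2Q)q_G - (10q_G). Setting ∂π_G/∂q_G = 0: 357 - 4q_G - 2(q_O) = 0.
Orion's first-order condition: 343 - 4q_O - 2(q_G) = 0.
So q_G = (357 - 2q_O)/4 and q_O = (343 - 2q_G)/4.
Solving the pair: q_G = 371/6, q_O = 329/6.
Total output Q = 350/3, so price P = 367 - 2·(350/3) = 401/3.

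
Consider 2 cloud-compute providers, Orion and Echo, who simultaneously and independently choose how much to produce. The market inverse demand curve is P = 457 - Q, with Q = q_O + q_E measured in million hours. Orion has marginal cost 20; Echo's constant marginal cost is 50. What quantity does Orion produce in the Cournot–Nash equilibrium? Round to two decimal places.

155.67

Orion's profit: π_O = (457 - Q)q_O - (20q_O). Setting ∂π_O/∂q_O = 0: 437 - 2q_O - (q_E) = 0.
Echo's first-order condition: 407 - 2q_E - (q_O) = 0.
So q_O = (437 - q_E)/2 and q_E = (407 - q_O)/2.
Solving the pair: q_O = 467/3, q_E = 377/3.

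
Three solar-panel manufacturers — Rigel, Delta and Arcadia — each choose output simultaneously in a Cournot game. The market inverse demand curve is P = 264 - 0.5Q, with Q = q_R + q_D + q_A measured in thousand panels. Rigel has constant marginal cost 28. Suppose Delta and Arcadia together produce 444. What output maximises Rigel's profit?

With rivals' combined output fixed at 444, Rigel's profit is π_R = (264 - (1/2)·444 - (1/2)q_R)q_R - (28q_R) = (42 - (1/2)q_R)q_R - (28q_R).
∂π_R/∂q_R = 14 - q_R = 0, so q_R = 14.

14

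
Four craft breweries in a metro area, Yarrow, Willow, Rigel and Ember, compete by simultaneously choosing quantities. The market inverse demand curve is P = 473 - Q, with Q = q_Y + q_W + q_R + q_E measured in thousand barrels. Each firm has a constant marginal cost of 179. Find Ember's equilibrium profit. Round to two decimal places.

Each firm earns π_i = (473 - Q)q_i - 179q_i.
Setting ∂π_i/∂q_i = 0 with rivals' quantities fixed: 294 - 2q_i - Σ_{j≠i} q_j = 0.
With identical firms every q_j equals q_i, so Σ_{j≠i} q_j = 3q_i and 294 = 5q_i, giving q_i = 294/5.
Price P = 473 - 1176/5 = 1189/5.
Ember's profit: (1189/5 - 179)·(294/5) = 3457.4400.

3457.44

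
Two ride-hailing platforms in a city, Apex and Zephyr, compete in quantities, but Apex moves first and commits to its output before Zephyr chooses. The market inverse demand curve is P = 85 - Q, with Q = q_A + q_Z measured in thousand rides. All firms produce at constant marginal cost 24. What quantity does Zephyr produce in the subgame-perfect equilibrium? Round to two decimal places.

Solve by backward induction. Given q_A, the follower Zephyr maximises π_Z = (85 - q_A - q_Z)q_Z - 24q_Z.
Follower FOC: 61 - q_A - 2q_Z = 0, so q_Z(q_A) = (61 - q_A)/2.
Apex substitutes q_Z(q_A) into its own profit: π_A = q_A(85 - q_A - (61 - q_A)/2) - 24q_A = (109/2 - (1/2)q_A)q_A - 24q_A.
The leader's first-order condition 61/2 - q_A = 0 yields q_A = 61/2.
Then q_Z = (61 - 61/2)/2 = 61/4.

15.25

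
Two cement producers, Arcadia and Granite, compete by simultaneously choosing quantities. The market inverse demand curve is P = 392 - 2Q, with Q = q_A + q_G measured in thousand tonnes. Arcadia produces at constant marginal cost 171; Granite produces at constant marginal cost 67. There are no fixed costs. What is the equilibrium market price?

210

Arcadia's profit: π_A = (392 - 2Q)q_A - (171q_A). Setting ∂π_A/∂q_A = 0: 221 - 4q_A - 2(q_G) = 0.
Granite's first-order condition: 325 - 4q_G - 2(q_A) = 0.
Best responses: q_A = (221 - 2q_G)/4, q_G = (325 - 2q_A)/4.
Solving the pair: q_A = 39/2, q_G = 143/2.
Total output Q = 91, so price P = 392 - 2·91 = 210.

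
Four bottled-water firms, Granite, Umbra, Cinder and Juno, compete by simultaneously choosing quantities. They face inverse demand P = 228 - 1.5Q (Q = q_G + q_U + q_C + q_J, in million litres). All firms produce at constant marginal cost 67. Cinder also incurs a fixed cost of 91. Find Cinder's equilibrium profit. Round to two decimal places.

A representative firm's profit is π_i = q_i(228 - 1.5Q) - 67q_i.
First-order condition (treating rivals' output as given): 161 - 3q_i - (3/2)·Σ_{j≠i} q_j = 0.
By symmetry each firm produces the same amount; substituting Σ_{j≠i} q_j = 3q_i yields q_i = 161/(15/2) = 322/15.
Price P = 228 - (3/2)·(1288/15) = 496/5.
Cinder's profit: (496/5 - 67)·(322/15) - 91 = 600.2267.

600.23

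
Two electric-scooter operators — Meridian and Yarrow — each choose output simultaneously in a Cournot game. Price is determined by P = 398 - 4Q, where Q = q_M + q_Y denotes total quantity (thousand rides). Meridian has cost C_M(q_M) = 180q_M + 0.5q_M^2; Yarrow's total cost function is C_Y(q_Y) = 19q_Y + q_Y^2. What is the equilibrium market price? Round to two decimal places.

224.86

Meridian's profit: π_M = (398 - 4Q)q_M - (180q_M + (1/2)q_M²). Setting ∂π_M/∂q_M = 0: 218 - 9q_M - 4(q_Y) = 0.
Yarrow's profit: π_Y = (398 - 4Q)q_Y - (19q_Y + q_Y²). Setting ∂π_Y/∂q_Y = 0: 379 - 10q_Y - 4(q_M) = 0.
So q_M = (218 - 4q_Y)/9 and q_Y = (379 - 4q_M)/10.
Substituting one into the other gives q_M = 332/37 and q_Y = 34.3108.
Total output Q = 43.2838, so price P = 398 - 4·43.2838 = 224.8649.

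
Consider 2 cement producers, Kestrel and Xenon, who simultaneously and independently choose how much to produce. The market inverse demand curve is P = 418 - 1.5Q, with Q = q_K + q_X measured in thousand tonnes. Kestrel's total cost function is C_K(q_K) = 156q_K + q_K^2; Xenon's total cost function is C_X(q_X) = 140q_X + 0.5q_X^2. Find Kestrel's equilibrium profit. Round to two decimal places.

Kestrel's profit: π_K = (418 - 1.5Q)q_K - (156q_K + q_K²). Setting ∂π_K/∂q_K = 0: 262 - 5q_K - (3/2)(q_X) = 0.
Xenon's first-order condition: 278 - 4q_X - (3/2)(q_K) = 0.
Best responses: q_K = (262 - (3/2)q_X)/5, q_X = (278 - (3/2)q_K)/4.
Substituting one into the other gives q_K = 35.5493 and q_X = 56.1690.
Price P = 418 - (3/2)·91.7183 = 280.4225.
Kestrel's profit: 280.4225·35.5493 - 156·35.5493 - 35.5493² = 3159.3811.

3159.38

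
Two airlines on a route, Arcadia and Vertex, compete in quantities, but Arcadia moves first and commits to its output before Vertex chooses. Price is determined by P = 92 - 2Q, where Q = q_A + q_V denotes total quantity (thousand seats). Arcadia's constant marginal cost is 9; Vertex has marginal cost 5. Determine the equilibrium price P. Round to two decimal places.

28.75

The follower Vertex best-responds to any q_A: π_V = (92 - 2Q)q_V - 5q_V.
Follower FOC: 87 - 2q_A - 4q_V = 0, so q_V(q_A) = (87 - 2q_A)/4.
Arcadia substitutes q_V(q_A) into its own profit: π_A = q_A(92 - 2q_A - (87 - 2q_A)/2) - 9q_A = (97/2 - q_A)q_A - 9q_A.
The leader's first-order condition 79/2 - 2q_A = 0 yields q_A = 79/4.
Then q_V = (87 - 2·(79/4))/4 = 95/8.
Total output Q = 253/8, so price P = 92 - 2·(253/8) = 115/4.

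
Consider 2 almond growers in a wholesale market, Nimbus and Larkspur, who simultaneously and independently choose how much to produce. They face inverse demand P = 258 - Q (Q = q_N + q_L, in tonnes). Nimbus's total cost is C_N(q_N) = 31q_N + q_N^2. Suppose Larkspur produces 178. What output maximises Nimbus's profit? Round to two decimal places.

With the rival's output fixed at 178, Nimbus's profit is π_N = (258 - 178 - q_N)q_N - (31q_N + q_N²) = (80 - q_N)q_N - (31q_N + q_N²).
∂π_N/∂q_N = 49 - 4q_N = 0, so q_N = 49/4.

12.25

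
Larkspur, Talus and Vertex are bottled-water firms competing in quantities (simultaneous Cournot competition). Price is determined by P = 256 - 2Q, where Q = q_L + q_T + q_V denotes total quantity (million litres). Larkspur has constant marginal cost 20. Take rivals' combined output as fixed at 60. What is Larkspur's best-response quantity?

With rivals' combined output fixed at 60, Larkspur's profit is π_L = (256 - 2·60 - 2q_L)q_L - (20q_L) = (136 - 2q_L)q_L - (20q_L).
∂π_L/∂q_L = 116 - 4q_L = 0, so q_L = 29.

29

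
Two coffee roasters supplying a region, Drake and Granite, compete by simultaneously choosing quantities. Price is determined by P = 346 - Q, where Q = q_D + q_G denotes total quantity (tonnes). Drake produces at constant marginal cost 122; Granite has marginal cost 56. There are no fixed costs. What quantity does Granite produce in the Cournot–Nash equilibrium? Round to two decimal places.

118.67

Drake's profit: π_D = (346 - Q)q_D - (122q_D). Setting ∂π_D/∂q_D = 0: 224 - 2q_D - (q_G) = 0.
Granite's profit: π_G = (346 - Q)q_G - (56q_G). Setting ∂π_G/∂q_G = 0: 290 - 2q_G - (q_D) = 0.
Rearranging gives the reaction functions q_D = (224 - q_G)/2 and q_G = (290 - q_D)/2.
Substituting one into the other gives q_D = 158/3 and q_G = 356/3.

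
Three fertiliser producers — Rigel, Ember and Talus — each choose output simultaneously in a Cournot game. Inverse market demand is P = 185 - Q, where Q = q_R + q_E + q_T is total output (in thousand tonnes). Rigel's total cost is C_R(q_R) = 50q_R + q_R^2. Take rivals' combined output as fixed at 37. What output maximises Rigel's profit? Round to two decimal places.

24.50

With rivals' combined output fixed at 37, Rigel's profit is π_R = (185 - 37 - q_R)q_R - (50q_R + q_R²) = (148 - q_R)q_R - (50q_R + q_R²).
∂π_R/∂q_R = 98 - 4q_R = 0, so q_R = 49/2.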